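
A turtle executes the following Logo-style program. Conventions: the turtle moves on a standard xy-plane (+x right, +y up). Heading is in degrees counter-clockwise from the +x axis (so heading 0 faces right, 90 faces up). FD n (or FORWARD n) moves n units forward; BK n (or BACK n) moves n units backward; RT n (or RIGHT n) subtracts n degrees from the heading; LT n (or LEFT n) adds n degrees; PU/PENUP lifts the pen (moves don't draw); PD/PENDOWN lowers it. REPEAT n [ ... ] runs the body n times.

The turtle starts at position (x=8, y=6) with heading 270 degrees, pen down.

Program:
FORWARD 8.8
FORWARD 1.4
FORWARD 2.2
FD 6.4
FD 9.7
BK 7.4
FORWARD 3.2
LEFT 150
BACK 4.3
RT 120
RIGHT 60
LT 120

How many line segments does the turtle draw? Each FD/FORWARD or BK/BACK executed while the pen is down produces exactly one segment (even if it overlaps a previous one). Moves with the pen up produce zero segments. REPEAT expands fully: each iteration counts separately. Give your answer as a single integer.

Answer: 8

Derivation:
Executing turtle program step by step:
Start: pos=(8,6), heading=270, pen down
FD 8.8: (8,6) -> (8,-2.8) [heading=270, draw]
FD 1.4: (8,-2.8) -> (8,-4.2) [heading=270, draw]
FD 2.2: (8,-4.2) -> (8,-6.4) [heading=270, draw]
FD 6.4: (8,-6.4) -> (8,-12.8) [heading=270, draw]
FD 9.7: (8,-12.8) -> (8,-22.5) [heading=270, draw]
BK 7.4: (8,-22.5) -> (8,-15.1) [heading=270, draw]
FD 3.2: (8,-15.1) -> (8,-18.3) [heading=270, draw]
LT 150: heading 270 -> 60
BK 4.3: (8,-18.3) -> (5.85,-22.024) [heading=60, draw]
RT 120: heading 60 -> 300
RT 60: heading 300 -> 240
LT 120: heading 240 -> 0
Final: pos=(5.85,-22.024), heading=0, 8 segment(s) drawn
Segments drawn: 8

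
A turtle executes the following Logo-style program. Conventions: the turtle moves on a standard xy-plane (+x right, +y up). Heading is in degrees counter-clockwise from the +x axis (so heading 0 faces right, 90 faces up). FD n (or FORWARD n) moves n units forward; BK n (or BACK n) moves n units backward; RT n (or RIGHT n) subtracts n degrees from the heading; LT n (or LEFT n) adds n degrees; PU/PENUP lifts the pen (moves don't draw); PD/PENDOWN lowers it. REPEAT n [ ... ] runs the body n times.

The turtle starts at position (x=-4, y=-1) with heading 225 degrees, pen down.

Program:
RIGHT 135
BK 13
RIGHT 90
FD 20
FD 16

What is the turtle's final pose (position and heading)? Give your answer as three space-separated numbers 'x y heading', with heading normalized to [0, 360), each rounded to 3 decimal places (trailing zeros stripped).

Answer: 32 -14 0

Derivation:
Executing turtle program step by step:
Start: pos=(-4,-1), heading=225, pen down
RT 135: heading 225 -> 90
BK 13: (-4,-1) -> (-4,-14) [heading=90, draw]
RT 90: heading 90 -> 0
FD 20: (-4,-14) -> (16,-14) [heading=0, draw]
FD 16: (16,-14) -> (32,-14) [heading=0, draw]
Final: pos=(32,-14), heading=0, 3 segment(s) drawn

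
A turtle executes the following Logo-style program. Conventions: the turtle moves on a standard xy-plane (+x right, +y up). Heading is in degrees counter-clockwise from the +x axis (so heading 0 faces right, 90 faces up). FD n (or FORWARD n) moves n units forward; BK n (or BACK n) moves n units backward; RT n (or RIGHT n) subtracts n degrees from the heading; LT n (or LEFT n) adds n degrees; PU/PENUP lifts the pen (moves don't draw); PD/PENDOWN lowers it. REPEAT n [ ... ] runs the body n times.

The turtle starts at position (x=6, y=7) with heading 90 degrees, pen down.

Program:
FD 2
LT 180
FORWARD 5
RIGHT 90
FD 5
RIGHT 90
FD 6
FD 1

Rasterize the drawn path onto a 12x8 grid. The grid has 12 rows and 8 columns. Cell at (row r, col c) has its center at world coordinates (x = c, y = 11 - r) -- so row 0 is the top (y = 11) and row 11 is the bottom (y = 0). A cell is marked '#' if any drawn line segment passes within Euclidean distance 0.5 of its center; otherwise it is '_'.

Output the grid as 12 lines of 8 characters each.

Segment 0: (6,7) -> (6,9)
Segment 1: (6,9) -> (6,4)
Segment 2: (6,4) -> (1,4)
Segment 3: (1,4) -> (1,10)
Segment 4: (1,10) -> (1,11)

Answer: _#______
_#______
_#____#_
_#____#_
_#____#_
_#____#_
_#____#_
_######_
________
________
________
________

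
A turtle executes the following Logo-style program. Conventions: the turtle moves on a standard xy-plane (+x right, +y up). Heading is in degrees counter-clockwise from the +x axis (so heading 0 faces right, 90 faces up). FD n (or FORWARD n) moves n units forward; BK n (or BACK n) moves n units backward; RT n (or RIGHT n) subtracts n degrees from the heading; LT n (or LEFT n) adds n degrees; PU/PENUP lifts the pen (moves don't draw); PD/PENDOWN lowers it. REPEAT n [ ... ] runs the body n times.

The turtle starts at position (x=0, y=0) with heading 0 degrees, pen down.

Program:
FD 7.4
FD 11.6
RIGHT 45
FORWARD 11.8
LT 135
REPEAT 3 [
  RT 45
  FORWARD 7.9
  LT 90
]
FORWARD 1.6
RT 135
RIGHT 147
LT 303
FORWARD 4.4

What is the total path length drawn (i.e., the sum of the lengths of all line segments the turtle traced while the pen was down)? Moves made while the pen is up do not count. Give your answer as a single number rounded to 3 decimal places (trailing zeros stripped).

Executing turtle program step by step:
Start: pos=(0,0), heading=0, pen down
FD 7.4: (0,0) -> (7.4,0) [heading=0, draw]
FD 11.6: (7.4,0) -> (19,0) [heading=0, draw]
RT 45: heading 0 -> 315
FD 11.8: (19,0) -> (27.344,-8.344) [heading=315, draw]
LT 135: heading 315 -> 90
REPEAT 3 [
  -- iteration 1/3 --
  RT 45: heading 90 -> 45
  FD 7.9: (27.344,-8.344) -> (32.93,-2.758) [heading=45, draw]
  LT 90: heading 45 -> 135
  -- iteration 2/3 --
  RT 45: heading 135 -> 90
  FD 7.9: (32.93,-2.758) -> (32.93,5.142) [heading=90, draw]
  LT 90: heading 90 -> 180
  -- iteration 3/3 --
  RT 45: heading 180 -> 135
  FD 7.9: (32.93,5.142) -> (27.344,10.728) [heading=135, draw]
  LT 90: heading 135 -> 225
]
FD 1.6: (27.344,10.728) -> (26.212,9.597) [heading=225, draw]
RT 135: heading 225 -> 90
RT 147: heading 90 -> 303
LT 303: heading 303 -> 246
FD 4.4: (26.212,9.597) -> (24.423,5.577) [heading=246, draw]
Final: pos=(24.423,5.577), heading=246, 8 segment(s) drawn

Segment lengths:
  seg 1: (0,0) -> (7.4,0), length = 7.4
  seg 2: (7.4,0) -> (19,0), length = 11.6
  seg 3: (19,0) -> (27.344,-8.344), length = 11.8
  seg 4: (27.344,-8.344) -> (32.93,-2.758), length = 7.9
  seg 5: (32.93,-2.758) -> (32.93,5.142), length = 7.9
  seg 6: (32.93,5.142) -> (27.344,10.728), length = 7.9
  seg 7: (27.344,10.728) -> (26.212,9.597), length = 1.6
  seg 8: (26.212,9.597) -> (24.423,5.577), length = 4.4
Total = 60.5

Answer: 60.5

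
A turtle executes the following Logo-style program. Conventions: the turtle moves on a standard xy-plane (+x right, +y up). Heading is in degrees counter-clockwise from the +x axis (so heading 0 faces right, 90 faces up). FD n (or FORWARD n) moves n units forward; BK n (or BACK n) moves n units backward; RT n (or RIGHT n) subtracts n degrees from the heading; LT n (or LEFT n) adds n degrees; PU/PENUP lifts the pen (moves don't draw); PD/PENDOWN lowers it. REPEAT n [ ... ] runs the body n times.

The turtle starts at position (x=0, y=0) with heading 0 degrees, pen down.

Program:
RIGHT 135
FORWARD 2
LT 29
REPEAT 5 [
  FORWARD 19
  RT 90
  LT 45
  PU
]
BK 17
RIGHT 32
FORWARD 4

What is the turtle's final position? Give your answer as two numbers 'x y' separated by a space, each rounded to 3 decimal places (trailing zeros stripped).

Executing turtle program step by step:
Start: pos=(0,0), heading=0, pen down
RT 135: heading 0 -> 225
FD 2: (0,0) -> (-1.414,-1.414) [heading=225, draw]
LT 29: heading 225 -> 254
REPEAT 5 [
  -- iteration 1/5 --
  FD 19: (-1.414,-1.414) -> (-6.651,-19.678) [heading=254, draw]
  RT 90: heading 254 -> 164
  LT 45: heading 164 -> 209
  PU: pen up
  -- iteration 2/5 --
  FD 19: (-6.651,-19.678) -> (-23.269,-28.89) [heading=209, move]
  RT 90: heading 209 -> 119
  LT 45: heading 119 -> 164
  PU: pen up
  -- iteration 3/5 --
  FD 19: (-23.269,-28.89) -> (-41.533,-23.652) [heading=164, move]
  RT 90: heading 164 -> 74
  LT 45: heading 74 -> 119
  PU: pen up
  -- iteration 4/5 --
  FD 19: (-41.533,-23.652) -> (-50.744,-7.035) [heading=119, move]
  RT 90: heading 119 -> 29
  LT 45: heading 29 -> 74
  PU: pen up
  -- iteration 5/5 --
  FD 19: (-50.744,-7.035) -> (-45.507,11.229) [heading=74, move]
  RT 90: heading 74 -> 344
  LT 45: heading 344 -> 29
  PU: pen up
]
BK 17: (-45.507,11.229) -> (-60.376,2.988) [heading=29, move]
RT 32: heading 29 -> 357
FD 4: (-60.376,2.988) -> (-56.381,2.778) [heading=357, move]
Final: pos=(-56.381,2.778), heading=357, 2 segment(s) drawn

Answer: -56.381 2.778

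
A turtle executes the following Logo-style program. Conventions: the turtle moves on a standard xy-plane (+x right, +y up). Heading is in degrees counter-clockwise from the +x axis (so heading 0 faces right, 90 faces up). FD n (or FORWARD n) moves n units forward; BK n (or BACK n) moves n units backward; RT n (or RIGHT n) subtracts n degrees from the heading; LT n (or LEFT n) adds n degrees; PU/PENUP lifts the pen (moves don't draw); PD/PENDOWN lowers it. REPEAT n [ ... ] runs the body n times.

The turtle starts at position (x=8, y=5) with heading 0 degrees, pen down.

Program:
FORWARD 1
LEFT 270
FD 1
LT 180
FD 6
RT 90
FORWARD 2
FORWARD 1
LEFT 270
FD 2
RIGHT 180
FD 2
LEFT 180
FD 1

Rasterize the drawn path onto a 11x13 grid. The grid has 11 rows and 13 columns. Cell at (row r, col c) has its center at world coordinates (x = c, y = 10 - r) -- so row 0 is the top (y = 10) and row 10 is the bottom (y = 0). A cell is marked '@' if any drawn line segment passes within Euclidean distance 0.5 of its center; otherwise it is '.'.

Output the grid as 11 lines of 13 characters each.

Answer: .........@@@@
.........@..@
.........@..@
.........@...
.........@...
........@@...
.........@...
.............
.............
.............
.............

Derivation:
Segment 0: (8,5) -> (9,5)
Segment 1: (9,5) -> (9,4)
Segment 2: (9,4) -> (9,10)
Segment 3: (9,10) -> (11,10)
Segment 4: (11,10) -> (12,10)
Segment 5: (12,10) -> (12,8)
Segment 6: (12,8) -> (12,10)
Segment 7: (12,10) -> (12,9)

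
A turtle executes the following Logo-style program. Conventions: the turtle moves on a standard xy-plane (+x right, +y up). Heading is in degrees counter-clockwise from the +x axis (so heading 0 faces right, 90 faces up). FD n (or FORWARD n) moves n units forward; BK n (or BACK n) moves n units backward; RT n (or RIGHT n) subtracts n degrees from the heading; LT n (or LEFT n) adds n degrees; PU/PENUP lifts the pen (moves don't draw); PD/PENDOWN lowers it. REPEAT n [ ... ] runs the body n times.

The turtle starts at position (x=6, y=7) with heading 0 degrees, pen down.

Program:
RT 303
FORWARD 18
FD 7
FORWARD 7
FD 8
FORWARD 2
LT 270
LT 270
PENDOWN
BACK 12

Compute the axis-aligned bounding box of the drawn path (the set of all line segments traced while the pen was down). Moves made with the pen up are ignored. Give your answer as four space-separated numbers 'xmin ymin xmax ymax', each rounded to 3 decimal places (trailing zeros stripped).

Executing turtle program step by step:
Start: pos=(6,7), heading=0, pen down
RT 303: heading 0 -> 57
FD 18: (6,7) -> (15.804,22.096) [heading=57, draw]
FD 7: (15.804,22.096) -> (19.616,27.967) [heading=57, draw]
FD 7: (19.616,27.967) -> (23.428,33.837) [heading=57, draw]
FD 8: (23.428,33.837) -> (27.786,40.547) [heading=57, draw]
FD 2: (27.786,40.547) -> (28.875,42.224) [heading=57, draw]
LT 270: heading 57 -> 327
LT 270: heading 327 -> 237
PD: pen down
BK 12: (28.875,42.224) -> (35.411,52.288) [heading=237, draw]
Final: pos=(35.411,52.288), heading=237, 6 segment(s) drawn

Segment endpoints: x in {6, 15.804, 19.616, 23.428, 27.786, 28.875, 35.411}, y in {7, 22.096, 27.967, 33.837, 40.547, 42.224, 52.288}
xmin=6, ymin=7, xmax=35.411, ymax=52.288

Answer: 6 7 35.411 52.288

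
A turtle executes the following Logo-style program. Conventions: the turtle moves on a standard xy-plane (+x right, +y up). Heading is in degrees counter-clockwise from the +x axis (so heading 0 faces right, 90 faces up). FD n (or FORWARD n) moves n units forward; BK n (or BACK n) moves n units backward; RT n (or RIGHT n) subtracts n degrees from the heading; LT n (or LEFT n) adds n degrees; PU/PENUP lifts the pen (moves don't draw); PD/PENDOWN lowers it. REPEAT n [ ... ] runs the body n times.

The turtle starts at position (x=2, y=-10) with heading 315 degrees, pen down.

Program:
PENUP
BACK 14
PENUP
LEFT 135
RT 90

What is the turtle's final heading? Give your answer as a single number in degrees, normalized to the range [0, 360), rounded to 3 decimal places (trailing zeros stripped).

Executing turtle program step by step:
Start: pos=(2,-10), heading=315, pen down
PU: pen up
BK 14: (2,-10) -> (-7.899,-0.101) [heading=315, move]
PU: pen up
LT 135: heading 315 -> 90
RT 90: heading 90 -> 0
Final: pos=(-7.899,-0.101), heading=0, 0 segment(s) drawn

Answer: 0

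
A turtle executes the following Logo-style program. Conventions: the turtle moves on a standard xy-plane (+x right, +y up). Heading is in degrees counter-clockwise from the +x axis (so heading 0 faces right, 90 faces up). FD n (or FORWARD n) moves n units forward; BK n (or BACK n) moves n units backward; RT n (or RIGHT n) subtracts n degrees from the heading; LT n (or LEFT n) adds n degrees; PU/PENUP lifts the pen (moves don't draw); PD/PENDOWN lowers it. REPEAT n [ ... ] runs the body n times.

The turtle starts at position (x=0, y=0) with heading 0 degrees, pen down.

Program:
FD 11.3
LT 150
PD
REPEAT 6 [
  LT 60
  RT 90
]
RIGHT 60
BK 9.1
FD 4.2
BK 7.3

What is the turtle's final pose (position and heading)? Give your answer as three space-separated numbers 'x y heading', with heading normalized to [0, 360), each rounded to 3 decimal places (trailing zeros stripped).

Answer: 11.3 12.2 270

Derivation:
Executing turtle program step by step:
Start: pos=(0,0), heading=0, pen down
FD 11.3: (0,0) -> (11.3,0) [heading=0, draw]
LT 150: heading 0 -> 150
PD: pen down
REPEAT 6 [
  -- iteration 1/6 --
  LT 60: heading 150 -> 210
  RT 90: heading 210 -> 120
  -- iteration 2/6 --
  LT 60: heading 120 -> 180
  RT 90: heading 180 -> 90
  -- iteration 3/6 --
  LT 60: heading 90 -> 150
  RT 90: heading 150 -> 60
  -- iteration 4/6 --
  LT 60: heading 60 -> 120
  RT 90: heading 120 -> 30
  -- iteration 5/6 --
  LT 60: heading 30 -> 90
  RT 90: heading 90 -> 0
  -- iteration 6/6 --
  LT 60: heading 0 -> 60
  RT 90: heading 60 -> 330
]
RT 60: heading 330 -> 270
BK 9.1: (11.3,0) -> (11.3,9.1) [heading=270, draw]
FD 4.2: (11.3,9.1) -> (11.3,4.9) [heading=270, draw]
BK 7.3: (11.3,4.9) -> (11.3,12.2) [heading=270, draw]
Final: pos=(11.3,12.2), heading=270, 4 segment(s) drawn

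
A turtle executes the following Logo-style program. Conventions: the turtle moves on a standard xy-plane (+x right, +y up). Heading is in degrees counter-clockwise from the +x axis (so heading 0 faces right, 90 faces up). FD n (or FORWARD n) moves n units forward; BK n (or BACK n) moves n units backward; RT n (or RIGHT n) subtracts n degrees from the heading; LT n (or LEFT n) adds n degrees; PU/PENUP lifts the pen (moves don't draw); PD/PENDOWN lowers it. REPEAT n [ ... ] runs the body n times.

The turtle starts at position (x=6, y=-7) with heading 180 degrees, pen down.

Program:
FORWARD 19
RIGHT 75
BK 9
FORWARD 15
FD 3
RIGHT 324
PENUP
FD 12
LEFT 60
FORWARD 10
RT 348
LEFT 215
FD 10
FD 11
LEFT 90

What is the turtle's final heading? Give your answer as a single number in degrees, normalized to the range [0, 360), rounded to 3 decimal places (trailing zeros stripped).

Answer: 158

Derivation:
Executing turtle program step by step:
Start: pos=(6,-7), heading=180, pen down
FD 19: (6,-7) -> (-13,-7) [heading=180, draw]
RT 75: heading 180 -> 105
BK 9: (-13,-7) -> (-10.671,-15.693) [heading=105, draw]
FD 15: (-10.671,-15.693) -> (-14.553,-1.204) [heading=105, draw]
FD 3: (-14.553,-1.204) -> (-15.329,1.693) [heading=105, draw]
RT 324: heading 105 -> 141
PU: pen up
FD 12: (-15.329,1.693) -> (-24.655,9.245) [heading=141, move]
LT 60: heading 141 -> 201
FD 10: (-24.655,9.245) -> (-33.991,5.661) [heading=201, move]
RT 348: heading 201 -> 213
LT 215: heading 213 -> 68
FD 10: (-33.991,5.661) -> (-30.245,14.933) [heading=68, move]
FD 11: (-30.245,14.933) -> (-26.124,25.132) [heading=68, move]
LT 90: heading 68 -> 158
Final: pos=(-26.124,25.132), heading=158, 4 segment(s) drawn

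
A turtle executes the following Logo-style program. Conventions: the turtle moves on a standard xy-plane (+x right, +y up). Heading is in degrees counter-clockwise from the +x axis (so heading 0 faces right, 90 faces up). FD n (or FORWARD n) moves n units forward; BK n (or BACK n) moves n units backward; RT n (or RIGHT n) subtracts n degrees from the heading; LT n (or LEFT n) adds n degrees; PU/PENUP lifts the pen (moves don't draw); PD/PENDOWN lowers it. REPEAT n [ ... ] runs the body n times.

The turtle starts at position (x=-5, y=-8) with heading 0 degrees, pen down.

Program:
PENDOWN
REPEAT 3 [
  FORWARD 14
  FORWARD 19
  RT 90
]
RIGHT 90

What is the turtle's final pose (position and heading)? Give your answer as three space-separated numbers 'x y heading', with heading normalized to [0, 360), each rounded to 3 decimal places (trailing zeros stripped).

Executing turtle program step by step:
Start: pos=(-5,-8), heading=0, pen down
PD: pen down
REPEAT 3 [
  -- iteration 1/3 --
  FD 14: (-5,-8) -> (9,-8) [heading=0, draw]
  FD 19: (9,-8) -> (28,-8) [heading=0, draw]
  RT 90: heading 0 -> 270
  -- iteration 2/3 --
  FD 14: (28,-8) -> (28,-22) [heading=270, draw]
  FD 19: (28,-22) -> (28,-41) [heading=270, draw]
  RT 90: heading 270 -> 180
  -- iteration 3/3 --
  FD 14: (28,-41) -> (14,-41) [heading=180, draw]
  FD 19: (14,-41) -> (-5,-41) [heading=180, draw]
  RT 90: heading 180 -> 90
]
RT 90: heading 90 -> 0
Final: pos=(-5,-41), heading=0, 6 segment(s) drawn

Answer: -5 -41 0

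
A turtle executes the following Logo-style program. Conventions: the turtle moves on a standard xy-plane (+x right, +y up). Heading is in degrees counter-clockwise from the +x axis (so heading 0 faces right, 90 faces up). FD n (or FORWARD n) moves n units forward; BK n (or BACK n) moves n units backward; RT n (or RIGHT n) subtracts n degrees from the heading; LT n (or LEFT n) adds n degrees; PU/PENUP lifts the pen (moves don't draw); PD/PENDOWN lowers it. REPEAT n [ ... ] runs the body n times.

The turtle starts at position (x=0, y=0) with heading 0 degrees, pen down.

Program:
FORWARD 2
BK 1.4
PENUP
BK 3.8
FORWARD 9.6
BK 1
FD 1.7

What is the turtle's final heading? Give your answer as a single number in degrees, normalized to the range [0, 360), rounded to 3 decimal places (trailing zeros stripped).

Answer: 0

Derivation:
Executing turtle program step by step:
Start: pos=(0,0), heading=0, pen down
FD 2: (0,0) -> (2,0) [heading=0, draw]
BK 1.4: (2,0) -> (0.6,0) [heading=0, draw]
PU: pen up
BK 3.8: (0.6,0) -> (-3.2,0) [heading=0, move]
FD 9.6: (-3.2,0) -> (6.4,0) [heading=0, move]
BK 1: (6.4,0) -> (5.4,0) [heading=0, move]
FD 1.7: (5.4,0) -> (7.1,0) [heading=0, move]
Final: pos=(7.1,0), heading=0, 2 segment(s) drawn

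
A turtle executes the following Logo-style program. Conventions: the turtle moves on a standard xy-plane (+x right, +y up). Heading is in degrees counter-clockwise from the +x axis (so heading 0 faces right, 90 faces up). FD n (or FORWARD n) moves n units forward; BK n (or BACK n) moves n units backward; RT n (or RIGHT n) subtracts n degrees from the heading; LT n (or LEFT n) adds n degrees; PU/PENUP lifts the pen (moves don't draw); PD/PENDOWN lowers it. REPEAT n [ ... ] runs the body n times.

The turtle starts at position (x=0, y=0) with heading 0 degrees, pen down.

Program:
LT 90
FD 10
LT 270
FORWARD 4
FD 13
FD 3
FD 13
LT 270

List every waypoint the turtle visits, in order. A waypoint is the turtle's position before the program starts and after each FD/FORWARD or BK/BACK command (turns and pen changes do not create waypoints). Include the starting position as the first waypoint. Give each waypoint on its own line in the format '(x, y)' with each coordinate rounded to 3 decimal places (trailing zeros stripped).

Answer: (0, 0)
(0, 10)
(4, 10)
(17, 10)
(20, 10)
(33, 10)

Derivation:
Executing turtle program step by step:
Start: pos=(0,0), heading=0, pen down
LT 90: heading 0 -> 90
FD 10: (0,0) -> (0,10) [heading=90, draw]
LT 270: heading 90 -> 0
FD 4: (0,10) -> (4,10) [heading=0, draw]
FD 13: (4,10) -> (17,10) [heading=0, draw]
FD 3: (17,10) -> (20,10) [heading=0, draw]
FD 13: (20,10) -> (33,10) [heading=0, draw]
LT 270: heading 0 -> 270
Final: pos=(33,10), heading=270, 5 segment(s) drawn
Waypoints (6 total):
(0, 0)
(0, 10)
(4, 10)
(17, 10)
(20, 10)
(33, 10)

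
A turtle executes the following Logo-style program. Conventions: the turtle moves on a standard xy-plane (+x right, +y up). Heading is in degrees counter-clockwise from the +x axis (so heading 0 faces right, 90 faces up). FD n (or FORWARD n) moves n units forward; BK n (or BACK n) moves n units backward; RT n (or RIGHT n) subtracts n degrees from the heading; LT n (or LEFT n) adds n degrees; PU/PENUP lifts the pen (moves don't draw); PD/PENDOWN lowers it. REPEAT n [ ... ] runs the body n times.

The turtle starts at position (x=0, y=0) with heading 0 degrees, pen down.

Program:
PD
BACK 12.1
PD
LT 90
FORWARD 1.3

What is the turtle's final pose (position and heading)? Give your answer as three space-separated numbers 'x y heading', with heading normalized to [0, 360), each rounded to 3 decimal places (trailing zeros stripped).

Executing turtle program step by step:
Start: pos=(0,0), heading=0, pen down
PD: pen down
BK 12.1: (0,0) -> (-12.1,0) [heading=0, draw]
PD: pen down
LT 90: heading 0 -> 90
FD 1.3: (-12.1,0) -> (-12.1,1.3) [heading=90, draw]
Final: pos=(-12.1,1.3), heading=90, 2 segment(s) drawn

Answer: -12.1 1.3 90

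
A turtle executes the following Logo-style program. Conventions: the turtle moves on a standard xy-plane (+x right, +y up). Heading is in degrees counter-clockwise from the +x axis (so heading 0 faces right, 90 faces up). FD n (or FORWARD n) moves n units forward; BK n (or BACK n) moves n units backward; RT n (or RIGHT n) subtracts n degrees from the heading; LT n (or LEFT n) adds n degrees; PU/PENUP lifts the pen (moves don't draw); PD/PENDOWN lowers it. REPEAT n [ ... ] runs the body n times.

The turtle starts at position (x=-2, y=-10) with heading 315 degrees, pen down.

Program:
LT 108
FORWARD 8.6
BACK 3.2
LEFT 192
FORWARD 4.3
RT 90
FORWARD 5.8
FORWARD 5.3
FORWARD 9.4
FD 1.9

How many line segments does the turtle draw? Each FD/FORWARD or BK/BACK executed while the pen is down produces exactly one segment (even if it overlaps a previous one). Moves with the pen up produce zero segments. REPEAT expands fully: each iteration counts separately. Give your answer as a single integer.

Answer: 7

Derivation:
Executing turtle program step by step:
Start: pos=(-2,-10), heading=315, pen down
LT 108: heading 315 -> 63
FD 8.6: (-2,-10) -> (1.904,-2.337) [heading=63, draw]
BK 3.2: (1.904,-2.337) -> (0.452,-5.189) [heading=63, draw]
LT 192: heading 63 -> 255
FD 4.3: (0.452,-5.189) -> (-0.661,-9.342) [heading=255, draw]
RT 90: heading 255 -> 165
FD 5.8: (-0.661,-9.342) -> (-6.264,-7.841) [heading=165, draw]
FD 5.3: (-6.264,-7.841) -> (-11.383,-6.469) [heading=165, draw]
FD 9.4: (-11.383,-6.469) -> (-20.463,-4.036) [heading=165, draw]
FD 1.9: (-20.463,-4.036) -> (-22.298,-3.544) [heading=165, draw]
Final: pos=(-22.298,-3.544), heading=165, 7 segment(s) drawn
Segments drawn: 7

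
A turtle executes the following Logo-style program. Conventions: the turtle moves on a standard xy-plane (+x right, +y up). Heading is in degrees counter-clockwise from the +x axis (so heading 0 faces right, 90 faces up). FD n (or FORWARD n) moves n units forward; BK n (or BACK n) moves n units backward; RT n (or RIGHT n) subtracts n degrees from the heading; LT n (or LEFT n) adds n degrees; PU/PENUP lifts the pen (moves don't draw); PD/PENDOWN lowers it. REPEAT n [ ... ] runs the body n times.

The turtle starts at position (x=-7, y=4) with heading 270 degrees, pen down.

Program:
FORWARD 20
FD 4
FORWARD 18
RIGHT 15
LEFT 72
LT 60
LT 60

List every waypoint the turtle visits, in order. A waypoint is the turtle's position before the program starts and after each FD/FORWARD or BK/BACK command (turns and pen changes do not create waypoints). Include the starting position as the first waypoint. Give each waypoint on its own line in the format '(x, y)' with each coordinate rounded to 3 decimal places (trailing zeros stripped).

Answer: (-7, 4)
(-7, -16)
(-7, -20)
(-7, -38)

Derivation:
Executing turtle program step by step:
Start: pos=(-7,4), heading=270, pen down
FD 20: (-7,4) -> (-7,-16) [heading=270, draw]
FD 4: (-7,-16) -> (-7,-20) [heading=270, draw]
FD 18: (-7,-20) -> (-7,-38) [heading=270, draw]
RT 15: heading 270 -> 255
LT 72: heading 255 -> 327
LT 60: heading 327 -> 27
LT 60: heading 27 -> 87
Final: pos=(-7,-38), heading=87, 3 segment(s) drawn
Waypoints (4 total):
(-7, 4)
(-7, -16)
(-7, -20)
(-7, -38)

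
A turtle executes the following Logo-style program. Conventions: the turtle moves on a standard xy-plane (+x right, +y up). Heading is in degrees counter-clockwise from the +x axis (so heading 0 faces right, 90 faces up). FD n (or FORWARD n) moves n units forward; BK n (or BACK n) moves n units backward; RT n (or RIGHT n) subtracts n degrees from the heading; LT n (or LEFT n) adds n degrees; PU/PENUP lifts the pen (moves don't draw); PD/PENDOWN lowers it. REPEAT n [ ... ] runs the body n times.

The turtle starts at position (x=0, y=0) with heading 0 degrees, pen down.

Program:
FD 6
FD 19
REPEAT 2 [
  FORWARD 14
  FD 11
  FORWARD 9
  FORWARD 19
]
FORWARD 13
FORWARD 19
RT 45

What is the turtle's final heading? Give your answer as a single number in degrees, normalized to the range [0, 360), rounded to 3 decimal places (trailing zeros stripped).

Executing turtle program step by step:
Start: pos=(0,0), heading=0, pen down
FD 6: (0,0) -> (6,0) [heading=0, draw]
FD 19: (6,0) -> (25,0) [heading=0, draw]
REPEAT 2 [
  -- iteration 1/2 --
  FD 14: (25,0) -> (39,0) [heading=0, draw]
  FD 11: (39,0) -> (50,0) [heading=0, draw]
  FD 9: (50,0) -> (59,0) [heading=0, draw]
  FD 19: (59,0) -> (78,0) [heading=0, draw]
  -- iteration 2/2 --
  FD 14: (78,0) -> (92,0) [heading=0, draw]
  FD 11: (92,0) -> (103,0) [heading=0, draw]
  FD 9: (103,0) -> (112,0) [heading=0, draw]
  FD 19: (112,0) -> (131,0) [heading=0, draw]
]
FD 13: (131,0) -> (144,0) [heading=0, draw]
FD 19: (144,0) -> (163,0) [heading=0, draw]
RT 45: heading 0 -> 315
Final: pos=(163,0), heading=315, 12 segment(s) drawn

Answer: 315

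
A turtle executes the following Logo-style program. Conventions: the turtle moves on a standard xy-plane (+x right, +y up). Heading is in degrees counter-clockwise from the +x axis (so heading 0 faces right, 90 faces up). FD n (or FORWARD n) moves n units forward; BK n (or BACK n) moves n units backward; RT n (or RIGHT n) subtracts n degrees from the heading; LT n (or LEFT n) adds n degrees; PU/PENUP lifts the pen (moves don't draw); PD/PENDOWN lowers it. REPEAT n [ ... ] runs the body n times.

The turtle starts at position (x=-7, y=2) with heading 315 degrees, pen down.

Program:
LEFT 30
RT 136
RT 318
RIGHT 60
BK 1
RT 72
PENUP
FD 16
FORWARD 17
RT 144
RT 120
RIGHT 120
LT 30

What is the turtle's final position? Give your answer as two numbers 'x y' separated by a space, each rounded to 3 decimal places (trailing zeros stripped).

Answer: -22.017 31.053

Derivation:
Executing turtle program step by step:
Start: pos=(-7,2), heading=315, pen down
LT 30: heading 315 -> 345
RT 136: heading 345 -> 209
RT 318: heading 209 -> 251
RT 60: heading 251 -> 191
BK 1: (-7,2) -> (-6.018,2.191) [heading=191, draw]
RT 72: heading 191 -> 119
PU: pen up
FD 16: (-6.018,2.191) -> (-13.775,16.185) [heading=119, move]
FD 17: (-13.775,16.185) -> (-22.017,31.053) [heading=119, move]
RT 144: heading 119 -> 335
RT 120: heading 335 -> 215
RT 120: heading 215 -> 95
LT 30: heading 95 -> 125
Final: pos=(-22.017,31.053), heading=125, 1 segment(s) drawn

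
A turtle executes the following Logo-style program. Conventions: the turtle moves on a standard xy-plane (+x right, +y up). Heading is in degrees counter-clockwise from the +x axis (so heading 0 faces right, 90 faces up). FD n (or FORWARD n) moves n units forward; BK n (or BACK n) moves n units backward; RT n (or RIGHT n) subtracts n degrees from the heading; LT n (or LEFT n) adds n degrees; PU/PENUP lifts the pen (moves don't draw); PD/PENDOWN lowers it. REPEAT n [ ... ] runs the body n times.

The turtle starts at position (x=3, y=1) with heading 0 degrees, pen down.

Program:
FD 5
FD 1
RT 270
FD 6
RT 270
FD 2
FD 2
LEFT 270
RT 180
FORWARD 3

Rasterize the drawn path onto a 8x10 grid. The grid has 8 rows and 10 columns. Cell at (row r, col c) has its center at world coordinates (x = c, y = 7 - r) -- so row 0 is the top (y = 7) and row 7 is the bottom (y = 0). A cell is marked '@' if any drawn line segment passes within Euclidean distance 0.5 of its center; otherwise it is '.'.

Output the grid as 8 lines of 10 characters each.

Segment 0: (3,1) -> (8,1)
Segment 1: (8,1) -> (9,1)
Segment 2: (9,1) -> (9,7)
Segment 3: (9,7) -> (7,7)
Segment 4: (7,7) -> (5,7)
Segment 5: (5,7) -> (5,4)

Answer: .....@@@@@
.....@...@
.....@...@
.....@...@
.........@
.........@
...@@@@@@@
..........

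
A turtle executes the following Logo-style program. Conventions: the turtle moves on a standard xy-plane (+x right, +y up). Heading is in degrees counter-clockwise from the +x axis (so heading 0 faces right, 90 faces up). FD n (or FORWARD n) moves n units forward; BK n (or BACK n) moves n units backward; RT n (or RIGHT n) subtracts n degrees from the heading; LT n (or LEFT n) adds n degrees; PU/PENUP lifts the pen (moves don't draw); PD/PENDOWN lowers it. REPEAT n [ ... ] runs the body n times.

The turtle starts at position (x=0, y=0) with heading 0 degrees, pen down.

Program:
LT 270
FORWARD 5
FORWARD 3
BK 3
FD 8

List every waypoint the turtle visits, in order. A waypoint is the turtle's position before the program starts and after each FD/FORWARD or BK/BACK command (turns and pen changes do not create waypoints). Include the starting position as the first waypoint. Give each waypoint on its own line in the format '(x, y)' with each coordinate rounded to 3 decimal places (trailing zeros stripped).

Answer: (0, 0)
(0, -5)
(0, -8)
(0, -5)
(0, -13)

Derivation:
Executing turtle program step by step:
Start: pos=(0,0), heading=0, pen down
LT 270: heading 0 -> 270
FD 5: (0,0) -> (0,-5) [heading=270, draw]
FD 3: (0,-5) -> (0,-8) [heading=270, draw]
BK 3: (0,-8) -> (0,-5) [heading=270, draw]
FD 8: (0,-5) -> (0,-13) [heading=270, draw]
Final: pos=(0,-13), heading=270, 4 segment(s) drawn
Waypoints (5 total):
(0, 0)
(0, -5)
(0, -8)
(0, -5)
(0, -13)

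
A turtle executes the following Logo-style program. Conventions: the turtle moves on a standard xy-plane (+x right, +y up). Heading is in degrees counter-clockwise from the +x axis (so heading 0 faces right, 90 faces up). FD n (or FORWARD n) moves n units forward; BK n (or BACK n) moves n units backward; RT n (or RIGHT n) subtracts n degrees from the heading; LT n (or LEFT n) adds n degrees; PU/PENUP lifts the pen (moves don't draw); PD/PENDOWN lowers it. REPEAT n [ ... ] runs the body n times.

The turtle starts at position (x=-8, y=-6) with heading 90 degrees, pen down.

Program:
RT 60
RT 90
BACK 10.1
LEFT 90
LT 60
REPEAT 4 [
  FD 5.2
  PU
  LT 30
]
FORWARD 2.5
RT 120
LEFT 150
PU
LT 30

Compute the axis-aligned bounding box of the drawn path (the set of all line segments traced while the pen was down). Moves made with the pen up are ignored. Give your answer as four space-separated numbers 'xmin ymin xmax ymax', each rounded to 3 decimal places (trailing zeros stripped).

Answer: -13.05 -6 -8 7.947

Derivation:
Executing turtle program step by step:
Start: pos=(-8,-6), heading=90, pen down
RT 60: heading 90 -> 30
RT 90: heading 30 -> 300
BK 10.1: (-8,-6) -> (-13.05,2.747) [heading=300, draw]
LT 90: heading 300 -> 30
LT 60: heading 30 -> 90
REPEAT 4 [
  -- iteration 1/4 --
  FD 5.2: (-13.05,2.747) -> (-13.05,7.947) [heading=90, draw]
  PU: pen up
  LT 30: heading 90 -> 120
  -- iteration 2/4 --
  FD 5.2: (-13.05,7.947) -> (-15.65,12.45) [heading=120, move]
  PU: pen up
  LT 30: heading 120 -> 150
  -- iteration 3/4 --
  FD 5.2: (-15.65,12.45) -> (-20.153,15.05) [heading=150, move]
  PU: pen up
  LT 30: heading 150 -> 180
  -- iteration 4/4 --
  FD 5.2: (-20.153,15.05) -> (-25.353,15.05) [heading=180, move]
  PU: pen up
  LT 30: heading 180 -> 210
]
FD 2.5: (-25.353,15.05) -> (-27.518,13.8) [heading=210, move]
RT 120: heading 210 -> 90
LT 150: heading 90 -> 240
PU: pen up
LT 30: heading 240 -> 270
Final: pos=(-27.518,13.8), heading=270, 2 segment(s) drawn

Segment endpoints: x in {-13.05, -8}, y in {-6, 2.747, 7.947}
xmin=-13.05, ymin=-6, xmax=-8, ymax=7.947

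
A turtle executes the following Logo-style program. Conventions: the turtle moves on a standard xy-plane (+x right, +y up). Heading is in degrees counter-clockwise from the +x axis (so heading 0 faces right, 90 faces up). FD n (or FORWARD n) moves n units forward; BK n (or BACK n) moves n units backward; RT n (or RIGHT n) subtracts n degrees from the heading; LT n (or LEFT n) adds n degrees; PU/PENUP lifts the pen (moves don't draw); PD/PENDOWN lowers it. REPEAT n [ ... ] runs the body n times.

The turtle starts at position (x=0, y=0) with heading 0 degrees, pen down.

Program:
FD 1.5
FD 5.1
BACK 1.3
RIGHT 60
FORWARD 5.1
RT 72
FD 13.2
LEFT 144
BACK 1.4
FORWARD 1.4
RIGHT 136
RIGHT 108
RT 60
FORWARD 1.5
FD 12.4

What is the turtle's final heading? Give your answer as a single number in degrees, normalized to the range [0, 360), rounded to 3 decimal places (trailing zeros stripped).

Answer: 68

Derivation:
Executing turtle program step by step:
Start: pos=(0,0), heading=0, pen down
FD 1.5: (0,0) -> (1.5,0) [heading=0, draw]
FD 5.1: (1.5,0) -> (6.6,0) [heading=0, draw]
BK 1.3: (6.6,0) -> (5.3,0) [heading=0, draw]
RT 60: heading 0 -> 300
FD 5.1: (5.3,0) -> (7.85,-4.417) [heading=300, draw]
RT 72: heading 300 -> 228
FD 13.2: (7.85,-4.417) -> (-0.983,-14.226) [heading=228, draw]
LT 144: heading 228 -> 12
BK 1.4: (-0.983,-14.226) -> (-2.352,-14.517) [heading=12, draw]
FD 1.4: (-2.352,-14.517) -> (-0.983,-14.226) [heading=12, draw]
RT 136: heading 12 -> 236
RT 108: heading 236 -> 128
RT 60: heading 128 -> 68
FD 1.5: (-0.983,-14.226) -> (-0.421,-12.835) [heading=68, draw]
FD 12.4: (-0.421,-12.835) -> (4.225,-1.338) [heading=68, draw]
Final: pos=(4.225,-1.338), heading=68, 9 segment(s) drawn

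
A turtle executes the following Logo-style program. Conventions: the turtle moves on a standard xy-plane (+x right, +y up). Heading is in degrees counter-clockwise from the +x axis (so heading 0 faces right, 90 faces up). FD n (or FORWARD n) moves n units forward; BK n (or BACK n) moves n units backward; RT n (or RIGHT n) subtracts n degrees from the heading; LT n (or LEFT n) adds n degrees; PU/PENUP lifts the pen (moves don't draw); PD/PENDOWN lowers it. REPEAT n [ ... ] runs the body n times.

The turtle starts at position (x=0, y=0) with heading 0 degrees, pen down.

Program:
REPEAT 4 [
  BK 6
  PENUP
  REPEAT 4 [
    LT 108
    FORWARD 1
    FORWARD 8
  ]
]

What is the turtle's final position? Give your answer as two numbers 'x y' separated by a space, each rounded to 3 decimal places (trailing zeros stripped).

Executing turtle program step by step:
Start: pos=(0,0), heading=0, pen down
REPEAT 4 [
  -- iteration 1/4 --
  BK 6: (0,0) -> (-6,0) [heading=0, draw]
  PU: pen up
  REPEAT 4 [
    -- iteration 1/4 --
    LT 108: heading 0 -> 108
    FD 1: (-6,0) -> (-6.309,0.951) [heading=108, move]
    FD 8: (-6.309,0.951) -> (-8.781,8.56) [heading=108, move]
    -- iteration 2/4 --
    LT 108: heading 108 -> 216
    FD 1: (-8.781,8.56) -> (-9.59,7.972) [heading=216, move]
    FD 8: (-9.59,7.972) -> (-16.062,3.269) [heading=216, move]
    -- iteration 3/4 --
    LT 108: heading 216 -> 324
    FD 1: (-16.062,3.269) -> (-15.253,2.682) [heading=324, move]
    FD 8: (-15.253,2.682) -> (-8.781,-2.021) [heading=324, move]
    -- iteration 4/4 --
    LT 108: heading 324 -> 72
    FD 1: (-8.781,-2.021) -> (-8.472,-1.07) [heading=72, move]
    FD 8: (-8.472,-1.07) -> (-6,6.539) [heading=72, move]
  ]
  -- iteration 2/4 --
  BK 6: (-6,6.539) -> (-7.854,0.833) [heading=72, move]
  PU: pen up
  REPEAT 4 [
    -- iteration 1/4 --
    LT 108: heading 72 -> 180
    FD 1: (-7.854,0.833) -> (-8.854,0.833) [heading=180, move]
    FD 8: (-8.854,0.833) -> (-16.854,0.833) [heading=180, move]
    -- iteration 2/4 --
    LT 108: heading 180 -> 288
    FD 1: (-16.854,0.833) -> (-16.545,-0.119) [heading=288, move]
    FD 8: (-16.545,-0.119) -> (-14.073,-7.727) [heading=288, move]
    -- iteration 3/4 --
    LT 108: heading 288 -> 36
    FD 1: (-14.073,-7.727) -> (-13.264,-7.139) [heading=36, move]
    FD 8: (-13.264,-7.139) -> (-6.792,-2.437) [heading=36, move]
    -- iteration 4/4 --
    LT 108: heading 36 -> 144
    FD 1: (-6.792,-2.437) -> (-7.601,-1.849) [heading=144, move]
    FD 8: (-7.601,-1.849) -> (-14.073,2.853) [heading=144, move]
  ]
  -- iteration 3/4 --
  BK 6: (-14.073,2.853) -> (-9.219,-0.674) [heading=144, move]
  PU: pen up
  REPEAT 4 [
    -- iteration 1/4 --
    LT 108: heading 144 -> 252
    FD 1: (-9.219,-0.674) -> (-9.528,-1.625) [heading=252, move]
    FD 8: (-9.528,-1.625) -> (-12,-9.233) [heading=252, move]
    -- iteration 2/4 --
    LT 108: heading 252 -> 0
    FD 1: (-12,-9.233) -> (-11,-9.233) [heading=0, move]
    FD 8: (-11,-9.233) -> (-3,-9.233) [heading=0, move]
    -- iteration 3/4 --
    LT 108: heading 0 -> 108
    FD 1: (-3,-9.233) -> (-3.309,-8.282) [heading=108, move]
    FD 8: (-3.309,-8.282) -> (-5.781,-0.674) [heading=108, move]
    -- iteration 4/4 --
    LT 108: heading 108 -> 216
    FD 1: (-5.781,-0.674) -> (-6.59,-1.261) [heading=216, move]
    FD 8: (-6.59,-1.261) -> (-13.062,-5.964) [heading=216, move]
  ]
  -- iteration 4/4 --
  BK 6: (-13.062,-5.964) -> (-8.208,-2.437) [heading=216, move]
  PU: pen up
  REPEAT 4 [
    -- iteration 1/4 --
    LT 108: heading 216 -> 324
    FD 1: (-8.208,-2.437) -> (-7.399,-3.025) [heading=324, move]
    FD 8: (-7.399,-3.025) -> (-0.927,-7.727) [heading=324, move]
    -- iteration 2/4 --
    LT 108: heading 324 -> 72
    FD 1: (-0.927,-7.727) -> (-0.618,-6.776) [heading=72, move]
    FD 8: (-0.618,-6.776) -> (1.854,0.833) [heading=72, move]
    -- iteration 3/4 --
    LT 108: heading 72 -> 180
    FD 1: (1.854,0.833) -> (0.854,0.833) [heading=180, move]
    FD 8: (0.854,0.833) -> (-7.146,0.833) [heading=180, move]
    -- iteration 4/4 --
    LT 108: heading 180 -> 288
    FD 1: (-7.146,0.833) -> (-6.837,-0.119) [heading=288, move]
    FD 8: (-6.837,-0.119) -> (-4.365,-7.727) [heading=288, move]
  ]
]
Final: pos=(-4.365,-7.727), heading=288, 1 segment(s) drawn

Answer: -4.365 -7.727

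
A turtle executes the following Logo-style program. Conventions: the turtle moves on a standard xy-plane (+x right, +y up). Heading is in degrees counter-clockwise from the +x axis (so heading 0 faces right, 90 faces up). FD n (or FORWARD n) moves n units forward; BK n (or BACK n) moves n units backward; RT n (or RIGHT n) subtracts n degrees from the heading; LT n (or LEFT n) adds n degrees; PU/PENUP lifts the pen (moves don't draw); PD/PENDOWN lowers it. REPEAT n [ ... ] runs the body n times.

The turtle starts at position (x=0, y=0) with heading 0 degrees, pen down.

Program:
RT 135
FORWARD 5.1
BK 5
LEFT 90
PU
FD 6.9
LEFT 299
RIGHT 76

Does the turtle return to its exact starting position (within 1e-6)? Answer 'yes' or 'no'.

Answer: no

Derivation:
Executing turtle program step by step:
Start: pos=(0,0), heading=0, pen down
RT 135: heading 0 -> 225
FD 5.1: (0,0) -> (-3.606,-3.606) [heading=225, draw]
BK 5: (-3.606,-3.606) -> (-0.071,-0.071) [heading=225, draw]
LT 90: heading 225 -> 315
PU: pen up
FD 6.9: (-0.071,-0.071) -> (4.808,-4.95) [heading=315, move]
LT 299: heading 315 -> 254
RT 76: heading 254 -> 178
Final: pos=(4.808,-4.95), heading=178, 2 segment(s) drawn

Start position: (0, 0)
Final position: (4.808, -4.95)
Distance = 6.901; >= 1e-6 -> NOT closed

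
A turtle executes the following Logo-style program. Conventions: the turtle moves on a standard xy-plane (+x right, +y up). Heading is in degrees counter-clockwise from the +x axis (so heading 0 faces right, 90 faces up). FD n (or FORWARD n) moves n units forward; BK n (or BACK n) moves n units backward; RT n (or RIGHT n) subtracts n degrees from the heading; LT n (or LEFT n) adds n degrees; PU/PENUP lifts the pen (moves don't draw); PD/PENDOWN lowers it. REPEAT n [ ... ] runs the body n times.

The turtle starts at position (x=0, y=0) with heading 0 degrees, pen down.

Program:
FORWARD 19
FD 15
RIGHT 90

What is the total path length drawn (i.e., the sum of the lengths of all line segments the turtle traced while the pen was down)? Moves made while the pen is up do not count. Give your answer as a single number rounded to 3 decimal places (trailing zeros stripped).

Executing turtle program step by step:
Start: pos=(0,0), heading=0, pen down
FD 19: (0,0) -> (19,0) [heading=0, draw]
FD 15: (19,0) -> (34,0) [heading=0, draw]
RT 90: heading 0 -> 270
Final: pos=(34,0), heading=270, 2 segment(s) drawn

Segment lengths:
  seg 1: (0,0) -> (19,0), length = 19
  seg 2: (19,0) -> (34,0), length = 15
Total = 34

Answer: 34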